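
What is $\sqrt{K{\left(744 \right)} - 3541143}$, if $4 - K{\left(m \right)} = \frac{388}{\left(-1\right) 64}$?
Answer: $\frac{i \sqrt{56658127}}{4} \approx 1881.8 i$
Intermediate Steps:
$K{\left(m \right)} = \frac{161}{16}$ ($K{\left(m \right)} = 4 - \frac{388}{\left(-1\right) 64} = 4 - \frac{388}{-64} = 4 - 388 \left(- \frac{1}{64}\right) = 4 - - \frac{97}{16} = 4 + \frac{97}{16} = \frac{161}{16}$)
$\sqrt{K{\left(744 \right)} - 3541143} = \sqrt{\frac{161}{16} - 3541143} = \sqrt{- \frac{56658127}{16}} = \frac{i \sqrt{56658127}}{4}$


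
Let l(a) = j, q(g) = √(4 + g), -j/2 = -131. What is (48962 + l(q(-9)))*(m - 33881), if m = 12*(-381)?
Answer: -1892810472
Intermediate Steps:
j = 262 (j = -2*(-131) = 262)
l(a) = 262
m = -4572
(48962 + l(q(-9)))*(m - 33881) = (48962 + 262)*(-4572 - 33881) = 49224*(-38453) = -1892810472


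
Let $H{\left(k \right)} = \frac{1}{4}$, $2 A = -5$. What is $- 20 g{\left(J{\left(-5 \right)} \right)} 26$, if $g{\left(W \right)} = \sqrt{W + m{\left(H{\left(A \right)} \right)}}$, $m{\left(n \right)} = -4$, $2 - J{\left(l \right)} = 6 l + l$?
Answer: $- 520 \sqrt{33} \approx -2987.2$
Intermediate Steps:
$J{\left(l \right)} = 2 - 7 l$ ($J{\left(l \right)} = 2 - \left(6 l + l\right) = 2 - 7 l$)
$A = - \frac{5}{2}$ ($A = \frac{1}{2} \left(-5\right) = - \frac{5}{2} \approx -2.5$)
$H{\left(k \right)} = \frac{1}{4}$
$g{\left(W \right)} = \sqrt{-4 + W}$ ($g{\left(W \right)} = \sqrt{W - 4} = \sqrt{-4 + W}$)
$- 20 g{\left(J{\left(-5 \right)} \right)} 26 = - 20 \sqrt{-4 + \left(2 - -35\right)} 26 = - 20 \sqrt{-4 + \left(2 + 35\right)} 26 = - 20 \sqrt{-4 + 37} \cdot 26 = - 20 \sqrt{33} \cdot 26 = - 520 \sqrt{33}$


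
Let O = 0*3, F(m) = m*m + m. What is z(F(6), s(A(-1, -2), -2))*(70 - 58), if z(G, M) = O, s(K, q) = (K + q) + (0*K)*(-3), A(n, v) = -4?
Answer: 0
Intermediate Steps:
F(m) = m + m**2 (F(m) = m**2 + m = m + m**2)
O = 0
s(K, q) = K + q (s(K, q) = (K + q) + 0*(-3) = (K + q) + 0 = K + q)
z(G, M) = 0
z(F(6), s(A(-1, -2), -2))*(70 - 58) = 0*(70 - 58) = 0*12 = 0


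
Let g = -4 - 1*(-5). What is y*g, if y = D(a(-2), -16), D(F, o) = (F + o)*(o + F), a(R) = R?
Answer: 324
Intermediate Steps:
g = 1 (g = -4 + 5 = 1)
D(F, o) = (F + o)**2 (D(F, o) = (F + o)*(F + o) = (F + o)**2)
y = 324 (y = (-2 - 16)**2 = (-18)**2 = 324)
y*g = 324*1 = 324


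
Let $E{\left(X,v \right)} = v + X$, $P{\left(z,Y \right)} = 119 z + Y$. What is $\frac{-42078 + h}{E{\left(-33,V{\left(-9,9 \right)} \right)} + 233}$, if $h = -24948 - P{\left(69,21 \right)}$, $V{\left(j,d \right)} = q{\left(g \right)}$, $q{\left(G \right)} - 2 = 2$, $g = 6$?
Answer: $- \frac{12543}{34} \approx -368.91$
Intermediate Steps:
$P{\left(z,Y \right)} = Y + 119 z$
$q{\left(G \right)} = 4$ ($q{\left(G \right)} = 2 + 2 = 4$)
$V{\left(j,d \right)} = 4$
$h = -33180$ ($h = -24948 - \left(21 + 119 \cdot 69\right) = -24948 - \left(21 + 8211\right) = -24948 - 8232 = -33180$)
$E{\left(X,v \right)} = X + v$
$\frac{-42078 + h}{E{\left(-33,V{\left(-9,9 \right)} \right)} + 233} = \frac{-42078 - 33180}{\left(-33 + 4\right) + 233} = - \frac{75258}{-29 + 233} = - \frac{75258}{204} = \left(-75258\right) \frac{1}{204} = - \frac{12543}{34}$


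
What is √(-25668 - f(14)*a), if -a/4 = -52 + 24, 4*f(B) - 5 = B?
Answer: 10*I*√262 ≈ 161.86*I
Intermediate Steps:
f(B) = 5/4 + B/4
a = 112 (a = -4*(-52 + 24) = -4*(-28) = 112)
√(-25668 - f(14)*a) = √(-25668 - (5/4 + (¼)*14)*112) = √(-25668 - (5/4 + 7/2)*112) = √(-25668 - 19*112/4) = √(-25668 - 1*532) = √(-25668 - 532) = √(-26200) = 10*I*√262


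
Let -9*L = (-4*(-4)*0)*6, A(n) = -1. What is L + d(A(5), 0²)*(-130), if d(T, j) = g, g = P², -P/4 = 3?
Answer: -18720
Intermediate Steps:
P = -12 (P = -4*3 = -12)
g = 144 (g = (-12)² = 144)
d(T, j) = 144
L = 0 (L = --4*(-4)*0*6/9 = -16*0*6/9 = -0*6 = -⅑*0 = 0)
L + d(A(5), 0²)*(-130) = 0 + 144*(-130) = 0 - 18720 = -18720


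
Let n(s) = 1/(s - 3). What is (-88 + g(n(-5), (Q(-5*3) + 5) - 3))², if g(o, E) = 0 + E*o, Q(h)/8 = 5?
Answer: 139129/16 ≈ 8695.6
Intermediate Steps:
Q(h) = 40 (Q(h) = 8*5 = 40)
n(s) = 1/(-3 + s)
g(o, E) = E*o
(-88 + g(n(-5), (Q(-5*3) + 5) - 3))² = (-88 + ((40 + 5) - 3)/(-3 - 5))² = (-88 + (45 - 3)/(-8))² = (-88 + 42*(-⅛))² = (-88 - 21/4)² = (-373/4)² = 139129/16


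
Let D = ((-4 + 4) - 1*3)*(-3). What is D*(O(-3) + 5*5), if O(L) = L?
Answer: 198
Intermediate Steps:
D = 9 (D = (0 - 3)*(-3) = -3*(-3) = 9)
D*(O(-3) + 5*5) = 9*(-3 + 5*5) = 9*(-3 + 25) = 9*22 = 198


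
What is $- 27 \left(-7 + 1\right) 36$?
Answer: $5832$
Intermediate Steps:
$- 27 \left(-7 + 1\right) 36 = \left(-27\right) \left(-6\right) 36 = 162 \cdot 36 = 5832$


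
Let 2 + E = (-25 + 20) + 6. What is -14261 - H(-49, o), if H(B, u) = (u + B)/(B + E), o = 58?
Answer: -713041/50 ≈ -14261.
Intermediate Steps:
E = -1 (E = -2 + ((-25 + 20) + 6) = -2 + (-5 + 6) = -2 + 1 = -1)
H(B, u) = (B + u)/(-1 + B) (H(B, u) = (u + B)/(B - 1) = (B + u)/(-1 + B))
-14261 - H(-49, o) = -14261 - (-49 + 58)/(-1 - 49) = -14261 - 9/(-50) = -14261 - (-1)*9/50 = -14261 - 1*(-9/50) = -14261 + 9/50 = -713041/50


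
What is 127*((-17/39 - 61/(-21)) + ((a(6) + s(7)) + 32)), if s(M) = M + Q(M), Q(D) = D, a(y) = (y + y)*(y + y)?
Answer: 6673088/273 ≈ 24444.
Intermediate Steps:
a(y) = 4*y² (a(y) = (2*y)*(2*y) = 4*y²)
s(M) = 2*M (s(M) = M + M = 2*M)
127*((-17/39 - 61/(-21)) + ((a(6) + s(7)) + 32)) = 127*((-17/39 - 61/(-21)) + ((4*6² + 2*7) + 32)) = 127*((-17*1/39 - 61*(-1/21)) + ((4*36 + 14) + 32)) = 127*((-17/39 + 61/21) + ((144 + 14) + 32)) = 127*(674/273 + (158 + 32)) = 127*(674/273 + 190) = 127*(52544/273) = 6673088/273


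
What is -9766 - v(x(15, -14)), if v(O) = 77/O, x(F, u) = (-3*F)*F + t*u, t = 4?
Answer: -7138869/731 ≈ -9765.9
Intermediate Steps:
x(F, u) = -3*F² + 4*u (x(F, u) = (-3*F)*F + 4*u = -3*F² + 4*u)
-9766 - v(x(15, -14)) = -9766 - 77/(-3*15² + 4*(-14)) = -9766 - 77/(-3*225 - 56) = -9766 - 77/(-675 - 56) = -9766 - 77/(-731) = -9766 - 77*(-1)/731 = -9766 - 1*(-77/731) = -9766 + 77/731 = -7138869/731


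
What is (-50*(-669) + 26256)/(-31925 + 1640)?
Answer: -6634/3365 ≈ -1.9715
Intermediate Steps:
(-50*(-669) + 26256)/(-31925 + 1640) = (33450 + 26256)/(-30285) = 59706*(-1/30285) = -6634/3365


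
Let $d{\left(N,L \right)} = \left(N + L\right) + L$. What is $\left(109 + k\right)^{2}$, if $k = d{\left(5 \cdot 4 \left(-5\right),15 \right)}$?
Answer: $1521$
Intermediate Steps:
$d{\left(N,L \right)} = N + 2 L$ ($d{\left(N,L \right)} = \left(L + N\right) + L = N + 2 L$)
$k = -70$ ($k = 5 \cdot 4 \left(-5\right) + 2 \cdot 15 = 20 \left(-5\right) + 30 = -100 + 30 = -70$)
$\left(109 + k\right)^{2} = \left(109 - 70\right)^{2} = 39^{2} = 1521$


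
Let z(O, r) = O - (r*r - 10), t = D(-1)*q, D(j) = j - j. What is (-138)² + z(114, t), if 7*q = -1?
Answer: 19168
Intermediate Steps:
D(j) = 0
q = -⅐ (q = (⅐)*(-1) = -⅐ ≈ -0.14286)
t = 0 (t = 0*(-⅐) = 0)
z(O, r) = 10 + O - r² (z(O, r) = O - (r² - 10) = O - (-10 + r²) = O + (10 - r²) = 10 + O - r²)
(-138)² + z(114, t) = (-138)² + (10 + 114 - 1*0²) = 19044 + (10 + 114 - 1*0) = 19044 + (10 + 114 + 0) = 19044 + 124 = 19168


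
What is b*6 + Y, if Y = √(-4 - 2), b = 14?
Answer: 84 + I*√6 ≈ 84.0 + 2.4495*I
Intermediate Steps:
Y = I*√6 (Y = √(-6) = I*√6 ≈ 2.4495*I)
b*6 + Y = 14*6 + I*√6 = 84 + I*√6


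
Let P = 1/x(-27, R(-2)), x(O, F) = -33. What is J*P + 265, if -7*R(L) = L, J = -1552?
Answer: 10297/33 ≈ 312.03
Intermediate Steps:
R(L) = -L/7
P = -1/33 (P = 1/(-33) = -1/33 ≈ -0.030303)
J*P + 265 = -1552*(-1/33) + 265 = 1552/33 + 265 = 10297/33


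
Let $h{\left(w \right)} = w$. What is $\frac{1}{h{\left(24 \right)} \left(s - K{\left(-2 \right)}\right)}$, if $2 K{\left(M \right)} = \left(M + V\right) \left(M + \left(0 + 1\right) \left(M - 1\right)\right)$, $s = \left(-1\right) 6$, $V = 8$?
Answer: $\frac{1}{216} \approx 0.0046296$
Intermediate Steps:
$s = -6$
$K{\left(M \right)} = \frac{\left(-1 + 2 M\right) \left(8 + M\right)}{2}$ ($K{\left(M \right)} = \frac{\left(M + 8\right) \left(M + \left(0 + 1\right) \left(M - 1\right)\right)}{2} = \frac{\left(8 + M\right) \left(M + 1 \left(-1 + M\right)\right)}{2} = \frac{\left(8 + M\right) \left(M + \left(-1 + M\right)\right)}{2} = \frac{\left(8 + M\right) \left(-1 + 2 M\right)}{2} = \frac{\left(-1 + 2 M\right) \left(8 + M\right)}{2}$)
$\frac{1}{h{\left(24 \right)} \left(s - K{\left(-2 \right)}\right)} = \frac{1}{24 \left(-6 - \left(-4 + \left(-2\right)^{2} + \frac{15}{2} \left(-2\right)\right)\right)} = \frac{1}{24 \left(-6 - \left(-4 + 4 - 15\right)\right)} = \frac{1}{24 \left(-6 - -15\right)} = \frac{1}{24 \left(-6 + 15\right)} = \frac{1}{24 \cdot 9} = \frac{1}{216}$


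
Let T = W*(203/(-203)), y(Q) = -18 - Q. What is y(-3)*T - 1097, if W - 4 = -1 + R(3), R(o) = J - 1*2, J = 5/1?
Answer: -1007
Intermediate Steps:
J = 5 (J = 5*1 = 5)
R(o) = 3 (R(o) = 5 - 1*2 = 5 - 2 = 3)
W = 6 (W = 4 + (-1 + 3) = 4 + 2 = 6)
T = -6 (T = 6*(203/(-203)) = 6*(203*(-1/203)) = 6*(-1) = -6)
y(-3)*T - 1097 = (-18 - 1*(-3))*(-6) - 1097 = (-18 + 3)*(-6) - 1097 = -15*(-6) - 1097 = 90 - 1097 = -1007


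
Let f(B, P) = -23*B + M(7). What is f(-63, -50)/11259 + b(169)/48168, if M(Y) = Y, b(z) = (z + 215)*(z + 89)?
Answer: 5488816/2510757 ≈ 2.1861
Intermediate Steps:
b(z) = (89 + z)*(215 + z) (b(z) = (215 + z)*(89 + z) = (89 + z)*(215 + z))
f(B, P) = 7 - 23*B (f(B, P) = -23*B + 7 = 7 - 23*B)
f(-63, -50)/11259 + b(169)/48168 = (7 - 23*(-63))/11259 + (19135 + 169² + 304*169)/48168 = (7 + 1449)*(1/11259) + (19135 + 28561 + 51376)*(1/48168) = 1456*(1/11259) + 99072*(1/48168) = 1456/11259 + 1376/669 = 5488816/2510757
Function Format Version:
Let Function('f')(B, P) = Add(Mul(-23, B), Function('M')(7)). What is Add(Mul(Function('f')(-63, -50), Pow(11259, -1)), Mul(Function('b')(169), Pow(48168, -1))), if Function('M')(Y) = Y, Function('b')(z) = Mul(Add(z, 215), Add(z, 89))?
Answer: Rational(5488816, 2510757) ≈ 2.1861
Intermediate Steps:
Function('b')(z) = Mul(Add(89, z), Add(215, z)) (Function('b')(z) = Mul(Add(215, z), Add(89, z)) = Mul(Add(89, z), Add(215, z)))
Function('f')(B, P) = Add(7, Mul(-23, B)) (Function('f')(B, P) = Add(Mul(-23, B), 7) = Add(7, Mul(-23, B)))
Add(Mul(Function('f')(-63, -50), Pow(11259, -1)), Mul(Function('b')(169), Pow(48168, -1))) = Add(Mul(Add(7, Mul(-23, -63)), Pow(11259, -1)), Mul(Add(19135, Pow(169, 2), Mul(304, 169)), Pow(48168, -1))) = Add(Mul(Add(7, 1449), Rational(1, 11259)), Mul(Add(19135, 28561, 51376), Rational(1, 48168))) = Add(Mul(1456, Rational(1, 11259)), Mul(99072, Rational(1, 48168))) = Add(Rational(1456, 11259), Rational(1376, 669)) = Rational(5488816, 2510757)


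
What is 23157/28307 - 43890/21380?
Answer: -74729757/60520366 ≈ -1.2348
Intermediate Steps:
23157/28307 - 43890/21380 = 23157*(1/28307) - 43890*1/21380 = 23157/28307 - 4389/2138 = -74729757/60520366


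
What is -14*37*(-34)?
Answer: 17612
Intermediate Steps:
-14*37*(-34) = -518*(-34) = 17612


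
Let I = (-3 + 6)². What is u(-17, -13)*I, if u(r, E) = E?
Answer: -117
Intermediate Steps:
I = 9 (I = 3² = 9)
u(-17, -13)*I = -13*9 = -117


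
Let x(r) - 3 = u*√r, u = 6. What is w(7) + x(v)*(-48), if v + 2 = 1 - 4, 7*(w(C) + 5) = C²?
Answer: -142 - 288*I*√5 ≈ -142.0 - 643.99*I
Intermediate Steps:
w(C) = -5 + C²/7
v = -5 (v = -2 + (1 - 4) = -2 - 3 = -5)
x(r) = 3 + 6*√r
w(7) + x(v)*(-48) = (-5 + (⅐)*7²) + (3 + 6*√(-5))*(-48) = (-5 + (⅐)*49) + (3 + 6*(I*√5))*(-48) = (-5 + 7) + (3 + 6*I*√5)*(-48) = 2 + (-144 - 288*I*√5) = -142 - 288*I*√5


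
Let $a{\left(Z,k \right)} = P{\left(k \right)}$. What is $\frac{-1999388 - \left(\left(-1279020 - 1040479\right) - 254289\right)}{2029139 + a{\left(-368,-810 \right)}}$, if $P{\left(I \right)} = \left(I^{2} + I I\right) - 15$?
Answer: $\frac{143600}{835331} \approx 0.17191$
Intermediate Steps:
$P{\left(I \right)} = -15 + 2 I^{2}$ ($P{\left(I \right)} = \left(I^{2} + I^{2}\right) - 15 = 2 I^{2} - 15 = -15 + 2 I^{2}$)
$a{\left(Z,k \right)} = -15 + 2 k^{2}$
$\frac{-1999388 - \left(\left(-1279020 - 1040479\right) - 254289\right)}{2029139 + a{\left(-368,-810 \right)}} = \frac{-1999388 - \left(\left(-1279020 - 1040479\right) - 254289\right)}{2029139 - \left(15 - 2 \left(-810\right)^{2}\right)} = \frac{-1999388 - \left(-2319499 - 254289\right)}{2029139 + \left(-15 + 2 \cdot 656100\right)} = \frac{-1999388 - -2573788}{2029139 + \left(-15 + 1312200\right)} = \frac{-1999388 + 2573788}{2029139 + 1312185} = \frac{574400}{3341324} = 574400 \cdot \frac{1}{3341324} = \frac{143600}{835331}$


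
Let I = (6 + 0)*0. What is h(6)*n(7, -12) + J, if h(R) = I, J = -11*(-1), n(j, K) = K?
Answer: 11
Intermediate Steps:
J = 11
I = 0 (I = 6*0 = 0)
h(R) = 0
h(6)*n(7, -12) + J = 0*(-12) + 11 = 0 + 11 = 11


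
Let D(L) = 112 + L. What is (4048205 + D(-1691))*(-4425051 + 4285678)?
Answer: -563990405498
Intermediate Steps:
(4048205 + D(-1691))*(-4425051 + 4285678) = (4048205 + (112 - 1691))*(-4425051 + 4285678) = (4048205 - 1579)*(-139373) = 4046626*(-139373) = -563990405498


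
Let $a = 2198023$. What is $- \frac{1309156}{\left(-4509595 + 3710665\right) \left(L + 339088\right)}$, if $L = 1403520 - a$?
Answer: $- \frac{654578}{181922352975} \approx -3.5981 \cdot 10^{-6}$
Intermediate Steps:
$L = -794503$ ($L = 1403520 - 2198023 = -794503$)
$- \frac{1309156}{\left(-4509595 + 3710665\right) \left(L + 339088\right)} = - \frac{1309156}{\left(-4509595 + 3710665\right) \left(-794503 + 339088\right)} = - \frac{1309156}{\left(-798930\right) \left(-455415\right)} = - \frac{1309156}{363844705950} = \left(-1309156\right) \frac{1}{363844705950} = - \frac{654578}{181922352975}$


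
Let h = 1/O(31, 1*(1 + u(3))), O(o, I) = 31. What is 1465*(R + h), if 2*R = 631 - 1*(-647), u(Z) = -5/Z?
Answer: 29021650/31 ≈ 9.3618e+5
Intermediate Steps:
R = 639 (R = (631 - 1*(-647))/2 = (631 + 647)/2 = (1/2)*1278 = 639)
h = 1/31 ≈ 0.032258
1465*(R + h) = 1465*(639 + 1/31) = 1465*(19810/31) = 29021650/31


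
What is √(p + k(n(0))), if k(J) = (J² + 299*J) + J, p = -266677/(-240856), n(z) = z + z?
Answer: √16057688878/120428 ≈ 1.0522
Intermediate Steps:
n(z) = 2*z
p = 266677/240856 (p = -266677*(-1/240856) = 266677/240856 ≈ 1.1072)
k(J) = J² + 300*J
√(p + k(n(0))) = √(266677/240856 + (2*0)*(300 + 2*0)) = √(266677/240856 + 0*(300 + 0)) = √(266677/240856 + 0*300) = √(266677/240856 + 0) = √(266677/240856) = √16057688878/120428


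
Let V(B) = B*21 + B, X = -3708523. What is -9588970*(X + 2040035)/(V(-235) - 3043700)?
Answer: -1599908137736/304887 ≈ -5.2475e+6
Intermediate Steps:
V(B) = 22*B (V(B) = 21*B + B = 22*B)
-9588970*(X + 2040035)/(V(-235) - 3043700) = -9588970*(-3708523 + 2040035)/(22*(-235) - 3043700) = -9588970*(-1668488/(-5170 - 3043700)) = -9588970/((-3048870*(-1/1668488))) = -9588970/1524435/834244 = -9588970*834244/1524435 = -1599908137736/304887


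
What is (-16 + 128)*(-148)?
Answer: -16576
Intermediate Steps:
(-16 + 128)*(-148) = 112*(-148) = -16576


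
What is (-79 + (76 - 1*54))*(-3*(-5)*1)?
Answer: -855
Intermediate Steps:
(-79 + (76 - 1*54))*(-3*(-5)*1) = (-79 + (76 - 54))*(15*1) = (-79 + 22)*15 = -57*15 = -855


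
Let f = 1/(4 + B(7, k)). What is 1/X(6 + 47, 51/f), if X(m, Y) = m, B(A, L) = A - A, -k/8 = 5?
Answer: 1/53 ≈ 0.018868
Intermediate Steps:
k = -40 (k = -8*5 = -40)
B(A, L) = 0
f = ¼ (f = 1/(4 + 0) = 1/4 = ¼ ≈ 0.25000)
1/X(6 + 47, 51/f) = 1/(6 + 47) = 1/53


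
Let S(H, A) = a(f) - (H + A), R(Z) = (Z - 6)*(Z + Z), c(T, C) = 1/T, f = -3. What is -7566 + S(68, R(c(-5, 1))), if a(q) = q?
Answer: -190987/25 ≈ -7639.5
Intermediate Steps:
R(Z) = 2*Z*(-6 + Z) (R(Z) = (-6 + Z)*(2*Z) = 2*Z*(-6 + Z))
S(H, A) = -3 - A - H (S(H, A) = -3 - (H + A) = -3 - (A + H) = -3 + (-A - H) = -3 - A - H)
-7566 + S(68, R(c(-5, 1))) = -7566 + (-3 - 2*(-6 + 1/(-5))/(-5) - 1*68) = -7566 + (-3 - 2*(-1)*(-6 - ⅕)/5 - 68) = -7566 + (-3 - 2*(-1)*(-31)/(5*5) - 68) = -7566 + (-3 - 1*62/25 - 68) = -7566 + (-3 - 62/25 - 68) = -7566 - 1837/25 = -190987/25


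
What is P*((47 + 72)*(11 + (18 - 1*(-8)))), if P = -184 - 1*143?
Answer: -1439781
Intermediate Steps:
P = -327 (P = -184 - 143 = -327)
P*((47 + 72)*(11 + (18 - 1*(-8)))) = -327*(47 + 72)*(11 + (18 - 1*(-8))) = -38913*(11 + (18 + 8)) = -38913*(11 + 26) = -38913*37 = -327*4403 = -1439781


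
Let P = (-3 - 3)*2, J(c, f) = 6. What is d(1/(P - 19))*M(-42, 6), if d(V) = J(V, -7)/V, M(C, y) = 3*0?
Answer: 0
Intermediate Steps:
M(C, y) = 0
P = -12 (P = -6*2 = -12)
d(V) = 6/V
d(1/(P - 19))*M(-42, 6) = (6/(1/(-12 - 19)))*0 = (6/(1/(-31)))*0 = (6/(-1/31))*0 = (6*(-31))*0 = -186*0 = 0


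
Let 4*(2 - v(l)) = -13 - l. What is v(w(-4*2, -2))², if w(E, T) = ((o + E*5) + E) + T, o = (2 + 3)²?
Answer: 1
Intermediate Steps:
o = 25 (o = 5² = 25)
w(E, T) = 25 + T + 6*E (w(E, T) = ((25 + E*5) + E) + T = ((25 + 5*E) + E) + T = (25 + 6*E) + T = 25 + T + 6*E)
v(l) = 21/4 + l/4 (v(l) = 2 - (-13 - l)/4 = 2 + (13/4 + l/4) = 21/4 + l/4)
v(w(-4*2, -2))² = (21/4 + (25 - 2 + 6*(-4*2))/4)² = (21/4 + (25 - 2 + 6*(-8))/4)² = (21/4 + (25 - 2 - 48)/4)² = (21/4 + (¼)*(-25))² = (21/4 - 25/4)² = (-1)² = 1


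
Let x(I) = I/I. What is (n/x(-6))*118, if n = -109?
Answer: -12862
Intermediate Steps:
x(I) = 1
(n/x(-6))*118 = -109/1*118 = -109*1*118 = -109*118 = -12862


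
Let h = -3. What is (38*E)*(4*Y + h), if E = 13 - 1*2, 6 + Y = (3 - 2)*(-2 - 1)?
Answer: -16302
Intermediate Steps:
Y = -9 (Y = -6 + (3 - 2)*(-2 - 1) = -6 + 1*(-3) = -6 - 3 = -9)
E = 11 (E = 13 - 2 = 11)
(38*E)*(4*Y + h) = (38*11)*(4*(-9) - 3) = 418*(-36 - 3) = 418*(-39) = -16302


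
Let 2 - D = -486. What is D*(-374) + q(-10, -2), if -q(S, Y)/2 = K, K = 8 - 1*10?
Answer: -182508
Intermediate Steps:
D = 488 (D = 2 - 1*(-486) = 2 + 486 = 488)
K = -2 (K = 8 - 10 = -2)
q(S, Y) = 4 (q(S, Y) = -2*(-2) = 4)
D*(-374) + q(-10, -2) = 488*(-374) + 4 = -182512 + 4 = -182508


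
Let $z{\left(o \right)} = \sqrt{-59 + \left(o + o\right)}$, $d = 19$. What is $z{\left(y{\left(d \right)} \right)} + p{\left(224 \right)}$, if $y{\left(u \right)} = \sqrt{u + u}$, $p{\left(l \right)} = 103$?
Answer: $103 + \sqrt{-59 + 2 \sqrt{38}} \approx 103.0 + 6.8316 i$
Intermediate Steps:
$y{\left(u \right)} = \sqrt{2} \sqrt{u}$ ($y{\left(u \right)} = \sqrt{2 u} = \sqrt{2} \sqrt{u}$)
$z{\left(o \right)} = \sqrt{-59 + 2 o}$
$z{\left(y{\left(d \right)} \right)} + p{\left(224 \right)} = \sqrt{-59 + 2 \sqrt{2} \sqrt{19}} + 103 = \sqrt{-59 + 2 \sqrt{38}} + 103 = 103 + \sqrt{-59 + 2 \sqrt{38}}$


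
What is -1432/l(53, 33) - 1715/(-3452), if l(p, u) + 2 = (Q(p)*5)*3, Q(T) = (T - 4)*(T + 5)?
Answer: 17040939/36787964 ≈ 0.46322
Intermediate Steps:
Q(T) = (-4 + T)*(5 + T)
l(p, u) = -302 + 15*p + 15*p² (l(p, u) = -2 + ((-20 + p + p²)*5)*3 = -2 + (-100 + 5*p + 5*p²)*3 = -2 + (-300 + 15*p + 15*p²) = -302 + 15*p + 15*p²)
-1432/l(53, 33) - 1715/(-3452) = -1432/(-302 + 15*53 + 15*53²) - 1715/(-3452) = -1432/(-302 + 795 + 15*2809) - 1715*(-1/3452) = -1432/(-302 + 795 + 42135) + 1715/3452 = -1432/42628 + 1715/3452 = -1432*1/42628 + 1715/3452 = -358/10657 + 1715/3452 = 17040939/36787964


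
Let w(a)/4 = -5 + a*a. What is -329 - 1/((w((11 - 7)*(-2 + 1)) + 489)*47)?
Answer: -8241780/25051 ≈ -329.00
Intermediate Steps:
w(a) = -20 + 4*a² (w(a) = 4*(-5 + a*a) = 4*(-5 + a²) = -20 + 4*a²)
-329 - 1/((w((11 - 7)*(-2 + 1)) + 489)*47) = -329 - 1/(((-20 + 4*((11 - 7)*(-2 + 1))²) + 489)*47) = -329 - 1/(((-20 + 4*(4*(-1))²) + 489)*47) = -329 - 1/(((-20 + 4*(-4)²) + 489)*47) = -329 - 1/(((-20 + 4*16) + 489)*47) = -329 - 1/(((-20 + 64) + 489)*47) = -329 - 1/((44 + 489)*47) = -329 - 1/(533*47) = -329 - 1*1/25051 = -329 - 1/25051 = -8241780/25051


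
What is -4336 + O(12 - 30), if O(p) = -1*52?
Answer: -4388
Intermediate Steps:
O(p) = -52
-4336 + O(12 - 30) = -4336 - 52 = -4388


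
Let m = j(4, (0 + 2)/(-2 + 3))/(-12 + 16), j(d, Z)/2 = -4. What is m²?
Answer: 4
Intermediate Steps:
j(d, Z) = -8 (j(d, Z) = 2*(-4) = -8)
m = -2 (m = -8/(-12 + 16) = -8/4 = (¼)*(-8) = -2)
m² = (-2)² = 4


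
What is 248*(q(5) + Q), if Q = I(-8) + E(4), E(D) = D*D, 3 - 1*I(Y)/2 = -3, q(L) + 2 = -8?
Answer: 4464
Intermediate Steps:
q(L) = -10 (q(L) = -2 - 8 = -10)
I(Y) = 12 (I(Y) = 6 - 2*(-3) = 6 + 6 = 12)
E(D) = D²
Q = 28 (Q = 12 + 4² = 12 + 16 = 28)
248*(q(5) + Q) = 248*(-10 + 28) = 248*18 = 4464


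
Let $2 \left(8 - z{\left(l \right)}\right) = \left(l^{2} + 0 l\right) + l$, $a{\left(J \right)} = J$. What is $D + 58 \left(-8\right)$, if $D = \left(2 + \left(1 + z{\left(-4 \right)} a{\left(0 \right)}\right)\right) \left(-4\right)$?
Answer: $-476$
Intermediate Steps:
$z{\left(l \right)} = 8 - \frac{l}{2} - \frac{l^{2}}{2}$ ($z{\left(l \right)} = 8 - \frac{\left(l^{2} + 0 l\right) + l}{2} = 8 - \frac{\left(l^{2} + 0\right) + l}{2} = 8 - \frac{l^{2} + l}{2} = 8 - \frac{l + l^{2}}{2} = 8 - \left(\frac{l}{2} + \frac{l^{2}}{2}\right) = 8 - \frac{l}{2} - \frac{l^{2}}{2}$)
$D = -12$ ($D = \left(2 + \left(1 + \left(8 - -2 - \frac{\left(-4\right)^{2}}{2}\right) 0\right)\right) \left(-4\right) = \left(2 + \left(1 + \left(8 + 2 - 8\right) 0\right)\right) \left(-4\right) = \left(2 + \left(1 + 2 \cdot 0\right)\right) \left(-4\right) = \left(2 + \left(1 + 0\right)\right) \left(-4\right) = \left(2 + 1\right) \left(-4\right) = 3 \left(-4\right) = -12$)
$D + 58 \left(-8\right) = -12 + 58 \left(-8\right) = -12 - 464 = -476$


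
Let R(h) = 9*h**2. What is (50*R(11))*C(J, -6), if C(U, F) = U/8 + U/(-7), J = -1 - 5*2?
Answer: 299475/28 ≈ 10696.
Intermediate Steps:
J = -11 (J = -1 - 10 = -11)
C(U, F) = -U/56 (C(U, F) = U*(1/8) + U*(-1/7) = U/8 - U/7 = -U/56)
(50*R(11))*C(J, -6) = (50*(9*11**2))*(-1/56*(-11)) = (50*(9*121))*(11/56) = (50*1089)*(11/56) = 54450*(11/56) = 299475/28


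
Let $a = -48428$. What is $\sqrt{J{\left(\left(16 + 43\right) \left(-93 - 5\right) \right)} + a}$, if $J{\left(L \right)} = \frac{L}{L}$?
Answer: $i \sqrt{48427} \approx 220.06 i$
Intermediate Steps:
$J{\left(L \right)} = 1$
$\sqrt{J{\left(\left(16 + 43\right) \left(-93 - 5\right) \right)} + a} = \sqrt{1 - 48428} = \sqrt{-48427} = i \sqrt{48427}$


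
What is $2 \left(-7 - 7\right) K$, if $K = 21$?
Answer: $-588$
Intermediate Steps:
$2 \left(-7 - 7\right) K = 2 \left(-7 - 7\right) 21 = 2 \left(-14\right) 21 = \left(-28\right) 21 = -588$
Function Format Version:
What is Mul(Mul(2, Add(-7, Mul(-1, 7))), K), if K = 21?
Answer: -588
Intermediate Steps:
Mul(Mul(2, Add(-7, Mul(-1, 7))), K) = Mul(Mul(2, Add(-7, Mul(-1, 7))), 21) = Mul(Mul(2, Add(-7, -7)), 21) = Mul(Mul(2, -14), 21) = Mul(-28, 21) = -588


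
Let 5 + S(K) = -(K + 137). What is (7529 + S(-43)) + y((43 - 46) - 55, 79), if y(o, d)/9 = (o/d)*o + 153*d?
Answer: 9211103/79 ≈ 1.1660e+5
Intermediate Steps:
y(o, d) = 1377*d + 9*o**2/d (y(o, d) = 9*((o/d)*o + 153*d) = 9*(o**2/d + 153*d) = 9*(153*d + o**2/d) = 1377*d + 9*o**2/d)
S(K) = -142 - K (S(K) = -5 - (K + 137) = -5 - (137 + K) = -5 + (-137 - K) = -142 - K)
(7529 + S(-43)) + y((43 - 46) - 55, 79) = (7529 + (-142 - 1*(-43))) + (1377*79 + 9*((43 - 46) - 55)**2/79) = (7529 + (-142 + 43)) + (108783 + 9*(1/79)*(-3 - 55)**2) = (7529 - 99) + (108783 + 9*(1/79)*(-58)**2) = 7430 + (108783 + 9*(1/79)*3364) = 7430 + (108783 + 30276/79) = 7430 + 8624133/79 = 9211103/79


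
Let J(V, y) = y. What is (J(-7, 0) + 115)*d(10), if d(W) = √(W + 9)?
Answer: 115*√19 ≈ 501.27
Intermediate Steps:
d(W) = √(9 + W)
(J(-7, 0) + 115)*d(10) = (0 + 115)*√(9 + 10) = 115*√19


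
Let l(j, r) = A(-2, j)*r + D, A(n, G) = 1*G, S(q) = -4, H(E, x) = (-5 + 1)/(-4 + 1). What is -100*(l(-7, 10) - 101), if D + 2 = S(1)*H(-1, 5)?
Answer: 53500/3 ≈ 17833.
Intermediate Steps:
H(E, x) = 4/3 (H(E, x) = -4/(-3) = -4*(-⅓) = 4/3)
A(n, G) = G
D = -22/3 (D = -2 - 4*4/3 = -2 - 16/3 = -22/3 ≈ -7.3333)
l(j, r) = -22/3 + j*r (l(j, r) = j*r - 22/3 = -22/3 + j*r)
-100*(l(-7, 10) - 101) = -100*((-22/3 - 7*10) - 101) = -100*((-22/3 - 70) - 101) = -100*(-232/3 - 101) = -100*(-535/3) = 53500/3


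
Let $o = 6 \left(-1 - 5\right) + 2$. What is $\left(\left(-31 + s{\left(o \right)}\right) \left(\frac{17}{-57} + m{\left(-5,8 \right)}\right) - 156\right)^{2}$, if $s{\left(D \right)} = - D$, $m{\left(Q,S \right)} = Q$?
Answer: $\frac{10666756}{361} \approx 29548.0$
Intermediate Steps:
$o = -34$ ($o = 6 \left(-1 - 5\right) + 2 = 6 \left(-6\right) + 2 = -36 + 2 = -34$)
$\left(\left(-31 + s{\left(o \right)}\right) \left(\frac{17}{-57} + m{\left(-5,8 \right)}\right) - 156\right)^{2} = \left(\left(-31 - -34\right) \left(\frac{17}{-57} - 5\right) - 156\right)^{2} = \left(\left(-31 + 34\right) \left(17 \left(- \frac{1}{57}\right) - 5\right) - 156\right)^{2} = \left(3 \left(- \frac{17}{57} - 5\right) - 156\right)^{2} = \left(3 \left(- \frac{302}{57}\right) - 156\right)^{2} = \left(- \frac{302}{19} - 156\right)^{2} = \left(- \frac{3266}{19}\right)^{2} = \frac{10666756}{361}$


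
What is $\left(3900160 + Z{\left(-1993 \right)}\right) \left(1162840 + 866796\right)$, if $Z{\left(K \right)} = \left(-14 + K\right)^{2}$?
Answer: $16091378401924$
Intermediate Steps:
$\left(3900160 + Z{\left(-1993 \right)}\right) \left(1162840 + 866796\right) = \left(3900160 + \left(-14 - 1993\right)^{2}\right) \left(1162840 + 866796\right) = \left(3900160 + \left(-2007\right)^{2}\right) 2029636 = \left(3900160 + 4028049\right) 2029636 = 7928209 \cdot 2029636 = 16091378401924$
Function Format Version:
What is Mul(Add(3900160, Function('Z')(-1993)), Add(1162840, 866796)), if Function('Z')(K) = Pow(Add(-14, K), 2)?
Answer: 16091378401924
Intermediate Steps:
Mul(Add(3900160, Function('Z')(-1993)), Add(1162840, 866796)) = Mul(Add(3900160, Pow(Add(-14, -1993), 2)), Add(1162840, 866796)) = Mul(Add(3900160, Pow(-2007, 2)), 2029636) = Mul(Add(3900160, 4028049), 2029636) = Mul(7928209, 2029636) = 16091378401924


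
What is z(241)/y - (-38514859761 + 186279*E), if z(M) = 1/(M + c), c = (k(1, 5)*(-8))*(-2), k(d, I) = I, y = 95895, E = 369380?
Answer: -932484284185329404/30782295 ≈ -3.0293e+10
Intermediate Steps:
c = 80 (c = (5*(-8))*(-2) = -40*(-2) = 80)
z(M) = 1/(80 + M) (z(M) = 1/(M + 80) = 1/(80 + M))
z(241)/y - (-38514859761 + 186279*E) = 1/((80 + 241)*95895) - 186279/(1/(369380 - 206759)) = (1/95895)/321 - 186279/(1/162621) = (1/321)*(1/95895) - 186279/1/162621 = 1/30782295 - 186279*162621 = 1/30782295 - 30292877259 = -932484284185329404/30782295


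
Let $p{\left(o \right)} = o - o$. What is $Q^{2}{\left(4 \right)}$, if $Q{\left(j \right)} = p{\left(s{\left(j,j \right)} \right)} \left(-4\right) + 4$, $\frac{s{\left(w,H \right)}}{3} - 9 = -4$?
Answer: $16$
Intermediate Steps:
$s{\left(w,H \right)} = 15$ ($s{\left(w,H \right)} = 27 + 3 \left(-4\right) = 27 - 12 = 15$)
$p{\left(o \right)} = 0$
$Q{\left(j \right)} = 4$ ($Q{\left(j \right)} = 0 \left(-4\right) + 4 = 0 + 4 = 4$)
$Q^{2}{\left(4 \right)} = 4^{2} = 16$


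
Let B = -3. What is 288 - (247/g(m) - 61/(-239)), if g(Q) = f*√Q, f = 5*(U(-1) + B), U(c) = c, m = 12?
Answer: 68771/239 + 247*√3/120 ≈ 291.31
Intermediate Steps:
f = -20 (f = 5*(-1 - 3) = 5*(-4) = -20)
g(Q) = -20*√Q
288 - (247/g(m) - 61/(-239)) = 288 - (247/((-40*√3)) - 61/(-239)) = 288 - (247/((-40*√3)) - 61*(-1/239)) = 288 - (247/((-40*√3)) + 61/239) = 288 - (247*(-√3/120) + 61/239) = 288 - (-247*√3/120 + 61/239) = 288 - (61/239 - 247*√3/120) = 288 + (-61/239 + 247*√3/120) = 68771/239 + 247*√3/120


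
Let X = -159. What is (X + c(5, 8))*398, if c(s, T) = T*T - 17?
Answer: -44576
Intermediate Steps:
c(s, T) = -17 + T² (c(s, T) = T² - 17 = -17 + T²)
(X + c(5, 8))*398 = (-159 + (-17 + 8²))*398 = (-159 + (-17 + 64))*398 = (-159 + 47)*398 = -112*398 = -44576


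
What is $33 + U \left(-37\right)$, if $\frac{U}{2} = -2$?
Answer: $181$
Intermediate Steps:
$U = -4$ ($U = 2 \left(-2\right) = -4$)
$33 + U \left(-37\right) = 33 - -148 = 33 + 148 = 181$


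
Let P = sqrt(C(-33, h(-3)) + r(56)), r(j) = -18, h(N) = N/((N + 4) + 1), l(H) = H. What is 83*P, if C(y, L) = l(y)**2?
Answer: 249*sqrt(119) ≈ 2716.3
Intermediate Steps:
h(N) = N/(5 + N) (h(N) = N/((4 + N) + 1) = N/(5 + N))
C(y, L) = y**2
P = 3*sqrt(119) (P = sqrt((-33)**2 - 18) = sqrt(1089 - 18) = sqrt(1071) = 3*sqrt(119) ≈ 32.726)
83*P = 83*(3*sqrt(119)) = 249*sqrt(119)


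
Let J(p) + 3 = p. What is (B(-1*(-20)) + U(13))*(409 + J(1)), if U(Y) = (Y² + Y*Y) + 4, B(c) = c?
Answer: 147334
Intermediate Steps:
J(p) = -3 + p
U(Y) = 4 + 2*Y² (U(Y) = (Y² + Y²) + 4 = 2*Y² + 4 = 4 + 2*Y²)
(B(-1*(-20)) + U(13))*(409 + J(1)) = (-1*(-20) + (4 + 2*13²))*(409 + (-3 + 1)) = (20 + (4 + 2*169))*(409 - 2) = (20 + (4 + 338))*407 = (20 + 342)*407 = 362*407 = 147334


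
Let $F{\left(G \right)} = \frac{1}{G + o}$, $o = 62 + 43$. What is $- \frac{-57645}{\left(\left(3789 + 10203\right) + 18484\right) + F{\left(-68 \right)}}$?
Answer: $\frac{304695}{171659} \approx 1.775$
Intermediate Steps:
$o = 105$
$F{\left(G \right)} = \frac{1}{105 + G}$ ($F{\left(G \right)} = \frac{1}{G + 105} = \frac{1}{105 + G}$)
$- \frac{-57645}{\left(\left(3789 + 10203\right) + 18484\right) + F{\left(-68 \right)}} = - \frac{-57645}{\left(\left(3789 + 10203\right) + 18484\right) + \frac{1}{105 - 68}} = - \frac{-57645}{\left(13992 + 18484\right) + \frac{1}{37}} = - \frac{-57645}{32476 + \frac{1}{37}} = - \frac{-57645}{\frac{1201613}{37}} = - \frac{\left(-57645\right) 37}{1201613} = \left(-1\right) \left(- \frac{304695}{171659}\right) = \frac{304695}{171659}$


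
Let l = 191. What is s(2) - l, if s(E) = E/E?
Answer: -190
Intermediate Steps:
s(E) = 1
s(2) - l = 1 - 1*191 = 1 - 191 = -190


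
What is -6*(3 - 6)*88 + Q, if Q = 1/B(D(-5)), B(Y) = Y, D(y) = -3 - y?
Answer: 3169/2 ≈ 1584.5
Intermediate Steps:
Q = 1/2 (Q = 1/(-3 - 1*(-5)) = 1/(-3 + 5) = 1/2 ≈ 0.50000)
-6*(3 - 6)*88 + Q = -6*(3 - 6)*88 + 1/2 = -6*(-3)*88 + 1/2 = 18*88 + 1/2 = 1584 + 1/2 = 3169/2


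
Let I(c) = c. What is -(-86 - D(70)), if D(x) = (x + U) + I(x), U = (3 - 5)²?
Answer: 230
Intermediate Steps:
U = 4 (U = (-2)² = 4)
D(x) = 4 + 2*x (D(x) = (x + 4) + x = (4 + x) + x = 4 + 2*x)
-(-86 - D(70)) = -(-86 - (4 + 2*70)) = -(-86 - (4 + 140)) = -(-86 - 1*144) = -(-86 - 144) = -1*(-230) = 230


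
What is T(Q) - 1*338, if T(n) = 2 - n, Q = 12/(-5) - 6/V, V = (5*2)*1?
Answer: -333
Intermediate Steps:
V = 10 (V = 10*1 = 10)
Q = -3 (Q = 12/(-5) - 6/10 = 12*(-1/5) - 6*1/10 = -12/5 - 3/5 = -3)
T(Q) - 1*338 = (2 - 1*(-3)) - 1*338 = (2 + 3) - 338 = 5 - 338 = -333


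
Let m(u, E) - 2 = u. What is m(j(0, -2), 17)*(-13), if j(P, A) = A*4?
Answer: 78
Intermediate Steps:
j(P, A) = 4*A
m(u, E) = 2 + u
m(j(0, -2), 17)*(-13) = (2 + 4*(-2))*(-13) = (2 - 8)*(-13) = -6*(-13) = 78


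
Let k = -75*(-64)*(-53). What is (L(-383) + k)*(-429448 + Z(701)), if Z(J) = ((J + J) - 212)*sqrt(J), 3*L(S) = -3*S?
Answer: 109087092616 - 302280230*sqrt(701) ≈ 1.0108e+11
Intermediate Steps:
k = -254400 (k = 4800*(-53) = -254400)
L(S) = -S (L(S) = (-3*S)/3 = -S)
Z(J) = sqrt(J)*(-212 + 2*J) (Z(J) = (2*J - 212)*sqrt(J) = (-212 + 2*J)*sqrt(J) = sqrt(J)*(-212 + 2*J))
(L(-383) + k)*(-429448 + Z(701)) = (-1*(-383) - 254400)*(-429448 + 2*sqrt(701)*(-106 + 701)) = (383 - 254400)*(-429448 + 2*sqrt(701)*595) = -254017*(-429448 + 1190*sqrt(701)) = 109087092616 - 302280230*sqrt(701)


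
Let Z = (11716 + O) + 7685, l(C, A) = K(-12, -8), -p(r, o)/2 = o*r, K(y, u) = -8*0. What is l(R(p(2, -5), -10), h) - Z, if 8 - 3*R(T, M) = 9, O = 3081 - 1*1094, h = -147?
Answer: -21388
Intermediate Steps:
K(y, u) = 0
O = 1987 (O = 3081 - 1094 = 1987)
p(r, o) = -2*o*r
R(T, M) = -⅓ (R(T, M) = 8/3 - ⅓*9 = 8/3 - 3 = -⅓)
l(C, A) = 0
Z = 21388 (Z = (11716 + 1987) + 7685 = 13703 + 7685 = 21388)
l(R(p(2, -5), -10), h) - Z = 0 - 1*21388 = 0 - 21388 = -21388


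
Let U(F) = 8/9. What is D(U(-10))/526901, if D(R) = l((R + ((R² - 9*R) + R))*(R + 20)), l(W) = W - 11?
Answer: -90739/384110829 ≈ -0.00023623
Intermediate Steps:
U(F) = 8/9 (U(F) = 8*(⅑) = 8/9)
l(W) = -11 + W
D(R) = -11 + (20 + R)*(R² - 7*R) (D(R) = -11 + (R + ((R² - 9*R) + R))*(R + 20) = -11 + (R + (R² - 8*R))*(20 + R) = -11 + (R² - 7*R)*(20 + R) = -11 + (20 + R)*(R² - 7*R))
D(U(-10))/526901 = (-11 + 8*(-140 + (8/9)² + 13*(8/9))/9)/526901 = (-11 + 8*(-140 + 64/81 + 104/9)/9)*(1/526901) = (-11 + (8/9)*(-10340/81))*(1/526901) = (-11 - 82720/729)*(1/526901) = -90739/729*1/526901 = -90739/384110829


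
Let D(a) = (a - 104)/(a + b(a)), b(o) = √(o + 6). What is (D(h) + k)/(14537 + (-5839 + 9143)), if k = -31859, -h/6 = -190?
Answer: -6894377491/3860952969 - 518*√1146/11582858907 ≈ -1.7857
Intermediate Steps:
h = 1140 (h = -6*(-190) = 1140)
b(o) = √(6 + o)
D(a) = (-104 + a)/(a + √(6 + a)) (D(a) = (a - 104)/(a + √(6 + a)) = (-104 + a)/(a + √(6 + a)))
(D(h) + k)/(14537 + (-5839 + 9143)) = ((-104 + 1140)/(1140 + √(6 + 1140)) - 31859)/(14537 + (-5839 + 9143)) = (1036/(1140 + √1146) - 31859)/(14537 + 3304) = (1036/(1140 + √1146) - 31859)/17841 = (-31859 + 1036/(1140 + √1146))*(1/17841) = -31859/17841 + 1036/(17841*(1140 + √1146))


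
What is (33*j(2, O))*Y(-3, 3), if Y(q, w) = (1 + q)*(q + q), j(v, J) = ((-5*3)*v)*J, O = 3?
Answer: -35640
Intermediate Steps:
j(v, J) = -15*J*v (j(v, J) = (-15*v)*J = -15*J*v)
Y(q, w) = 2*q*(1 + q) (Y(q, w) = (1 + q)*(2*q) = 2*q*(1 + q))
(33*j(2, O))*Y(-3, 3) = (33*(-15*3*2))*(2*(-3)*(1 - 3)) = (33*(-90))*(2*(-3)*(-2)) = -2970*12 = -35640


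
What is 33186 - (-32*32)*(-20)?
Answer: 12706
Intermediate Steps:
33186 - (-32*32)*(-20) = 33186 - (-1024)*(-20) = 33186 - 1*20480 = 33186 - 20480 = 12706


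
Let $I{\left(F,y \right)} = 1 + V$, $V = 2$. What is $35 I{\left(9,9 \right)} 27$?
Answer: $2835$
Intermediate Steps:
$I{\left(F,y \right)} = 3$ ($I{\left(F,y \right)} = 1 + 2 = 3$)
$35 I{\left(9,9 \right)} 27 = 35 \cdot 3 \cdot 27 = 105 \cdot 27 = 2835$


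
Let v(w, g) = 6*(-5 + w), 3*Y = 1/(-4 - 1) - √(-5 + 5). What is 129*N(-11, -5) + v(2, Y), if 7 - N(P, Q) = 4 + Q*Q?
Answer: -2856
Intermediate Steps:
N(P, Q) = 3 - Q² (N(P, Q) = 7 - (4 + Q*Q) = 7 - (4 + Q²) = 7 + (-4 - Q²) = 3 - Q²)
Y = -1/15 (Y = (1/(-4 - 1) - √(-5 + 5))/3 = (1/(-5) - √0)/3 = (-⅕ - 1*0)/3 = (-⅕ + 0)/3 = (⅓)*(-⅕) = -1/15 ≈ -0.066667)
v(w, g) = -30 + 6*w
129*N(-11, -5) + v(2, Y) = 129*(3 - 1*(-5)²) + (-30 + 6*2) = 129*(3 - 1*25) + (-30 + 12) = 129*(3 - 25) - 18 = 129*(-22) - 18 = -2838 - 18 = -2856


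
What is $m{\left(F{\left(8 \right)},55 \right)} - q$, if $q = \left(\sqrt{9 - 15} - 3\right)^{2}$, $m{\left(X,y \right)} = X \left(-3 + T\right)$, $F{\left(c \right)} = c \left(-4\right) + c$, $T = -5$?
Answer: $189 + 6 i \sqrt{6} \approx 189.0 + 14.697 i$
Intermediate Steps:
$F{\left(c \right)} = - 3 c$ ($F{\left(c \right)} = - 4 c + c = - 3 c$)
$m{\left(X,y \right)} = - 8 X$ ($m{\left(X,y \right)} = X \left(-3 - 5\right) = X \left(-8\right) = - 8 X$)
$q = \left(-3 + i \sqrt{6}\right)^{2}$ ($q = \left(\sqrt{-6} - 3\right)^{2} = \left(i \sqrt{6} - 3\right)^{2} = \left(-3 + i \sqrt{6}\right)^{2} \approx 3.0 - 14.697 i$)
$m{\left(F{\left(8 \right)},55 \right)} - q = - 8 \left(\left(-3\right) 8\right) - \left(3 - i \sqrt{6}\right)^{2} = \left(-8\right) \left(-24\right) - \left(3 - i \sqrt{6}\right)^{2} = 192 - \left(3 - i \sqrt{6}\right)^{2}$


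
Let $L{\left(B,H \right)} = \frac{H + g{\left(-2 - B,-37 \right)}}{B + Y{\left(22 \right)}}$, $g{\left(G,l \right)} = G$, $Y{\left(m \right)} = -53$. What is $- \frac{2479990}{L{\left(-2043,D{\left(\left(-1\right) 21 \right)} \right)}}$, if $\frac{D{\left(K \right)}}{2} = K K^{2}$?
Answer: $- \frac{5198059040}{16481} \approx -3.154 \cdot 10^{5}$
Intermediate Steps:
$D{\left(K \right)} = 2 K^{3}$ ($D{\left(K \right)} = 2 K K^{2} = 2 K^{3}$)
$L{\left(B,H \right)} = \frac{-2 + H - B}{-53 + B}$ ($L{\left(B,H \right)} = \frac{H - \left(2 + B\right)}{B - 53} = \frac{-2 + H - B}{-53 + B}$)
$- \frac{2479990}{L{\left(-2043,D{\left(\left(-1\right) 21 \right)} \right)}} = - \frac{2479990}{\frac{1}{-53 - 2043} \left(-2 + 2 \left(\left(-1\right) 21\right)^{3} - -2043\right)} = - \frac{2479990}{\frac{1}{-2096} \left(-2 + 2 \left(-21\right)^{3} + 2043\right)} = - \frac{2479990}{\left(- \frac{1}{2096}\right) \left(-2 + 2 \left(-9261\right) + 2043\right)} = - \frac{2479990}{\left(- \frac{1}{2096}\right) \left(-2 - 18522 + 2043\right)} = - \frac{2479990}{\left(- \frac{1}{2096}\right) \left(-16481\right)} = - \frac{2479990}{\frac{16481}{2096}} = \left(-2479990\right) \frac{2096}{16481} = - \frac{5198059040}{16481}$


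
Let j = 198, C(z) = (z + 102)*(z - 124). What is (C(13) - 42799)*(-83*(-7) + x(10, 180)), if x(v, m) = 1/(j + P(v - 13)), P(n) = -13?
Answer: -5972352104/185 ≈ -3.2283e+7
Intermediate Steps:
C(z) = (-124 + z)*(102 + z) (C(z) = (102 + z)*(-124 + z) = (-124 + z)*(102 + z))
x(v, m) = 1/185 (x(v, m) = 1/(198 - 13) = 1/185)
(C(13) - 42799)*(-83*(-7) + x(10, 180)) = ((-12648 + 13**2 - 22*13) - 42799)*(-83*(-7) + 1/185) = ((-12648 + 169 - 286) - 42799)*(581 + 1/185) = (-12765 - 42799)*(107486/185) = -55564*107486/185 = -5972352104/185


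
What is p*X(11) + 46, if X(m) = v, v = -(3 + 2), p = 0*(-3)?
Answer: 46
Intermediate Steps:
p = 0
v = -5 (v = -1*5 = -5)
X(m) = -5
p*X(11) + 46 = 0*(-5) + 46 = 0 + 46 = 46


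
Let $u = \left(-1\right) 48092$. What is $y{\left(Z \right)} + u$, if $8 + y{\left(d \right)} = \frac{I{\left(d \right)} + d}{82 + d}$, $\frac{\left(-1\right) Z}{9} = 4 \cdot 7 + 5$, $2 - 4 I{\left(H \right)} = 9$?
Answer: $- \frac{8272961}{172} \approx -48099.0$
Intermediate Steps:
$I{\left(H \right)} = - \frac{7}{4}$ ($I{\left(H \right)} = \frac{1}{2} - \frac{9}{4} = - \frac{7}{4}$)
$u = -48092$
$Z = -297$ ($Z = - 9 \left(4 \cdot 7 + 5\right) = - 9 \left(28 + 5\right) = \left(-9\right) 33 = -297$)
$y{\left(d \right)} = -8 + \frac{- \frac{7}{4} + d}{82 + d}$
$y{\left(Z \right)} + u = \frac{-2631 - -8316}{4 \left(82 - 297\right)} - 48092 = \frac{-2631 + 8316}{4 \left(-215\right)} - 48092 = \frac{1}{4} \left(- \frac{1}{215}\right) 5685 - 48092 = - \frac{1137}{172} - 48092 = - \frac{8272961}{172}$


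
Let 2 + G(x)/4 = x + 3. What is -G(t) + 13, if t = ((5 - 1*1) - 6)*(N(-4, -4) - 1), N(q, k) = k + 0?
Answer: -31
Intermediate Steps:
N(q, k) = k
t = 10 (t = ((5 - 1*1) - 6)*(-4 - 1) = ((5 - 1) - 6)*(-5) = (4 - 6)*(-5) = -2*(-5) = 10)
G(x) = 4 + 4*x (G(x) = -8 + 4*(x + 3) = -8 + 4*(3 + x) = -8 + (12 + 4*x) = 4 + 4*x)
-G(t) + 13 = -(4 + 4*10) + 13 = -(4 + 40) + 13 = -1*44 + 13 = -44 + 13 = -31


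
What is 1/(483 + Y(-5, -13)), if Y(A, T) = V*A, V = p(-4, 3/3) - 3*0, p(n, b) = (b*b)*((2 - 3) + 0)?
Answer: 1/488 ≈ 0.0020492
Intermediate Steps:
p(n, b) = -b² (p(n, b) = b²*(-1 + 0) = b²*(-1) = -b²)
V = -1 (V = -(3/3)² - 3*0 = -(3*(⅓))² + 0 = -1*1² + 0 = -1*1 + 0 = -1 + 0 = -1)
Y(A, T) = -A
1/(483 + Y(-5, -13)) = 1/(483 - 1*(-5)) = 1/(483 + 5) = 1/488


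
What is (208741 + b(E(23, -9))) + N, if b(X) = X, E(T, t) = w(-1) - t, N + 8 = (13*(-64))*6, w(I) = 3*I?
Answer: 203747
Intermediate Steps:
N = -5000 (N = -8 + (13*(-64))*6 = -8 - 832*6 = -8 - 4992 = -5000)
E(T, t) = -3 - t (E(T, t) = 3*(-1) - t = -3 - t)
(208741 + b(E(23, -9))) + N = (208741 + (-3 - 1*(-9))) - 5000 = (208741 + (-3 + 9)) - 5000 = (208741 + 6) - 5000 = 208747 - 5000 = 203747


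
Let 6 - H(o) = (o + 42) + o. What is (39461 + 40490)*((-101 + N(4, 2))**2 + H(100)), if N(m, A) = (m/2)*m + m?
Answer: 614423435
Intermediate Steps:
H(o) = -36 - 2*o (H(o) = 6 - ((o + 42) + o) = 6 - ((42 + o) + o) = 6 - (42 + 2*o) = 6 + (-42 - 2*o) = -36 - 2*o)
N(m, A) = m + m**2/2 (N(m, A) = (m*(1/2))*m + m = (m/2)*m + m = m**2/2 + m = m + m**2/2)
(39461 + 40490)*((-101 + N(4, 2))**2 + H(100)) = (39461 + 40490)*((-101 + (1/2)*4*(2 + 4))**2 + (-36 - 2*100)) = 79951*((-101 + (1/2)*4*6)**2 + (-36 - 200)) = 79951*((-101 + 12)**2 - 236) = 79951*((-89)**2 - 236) = 79951*(7921 - 236) = 79951*7685 = 614423435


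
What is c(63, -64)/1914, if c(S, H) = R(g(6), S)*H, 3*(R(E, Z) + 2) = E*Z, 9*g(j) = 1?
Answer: -32/2871 ≈ -0.011146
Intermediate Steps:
g(j) = ⅑ (g(j) = (⅑)*1 = ⅑)
R(E, Z) = -2 + E*Z/3 (R(E, Z) = -2 + (E*Z)/3 = -2 + E*Z/3)
c(S, H) = H*(-2 + S/27) (c(S, H) = (-2 + (⅓)*(⅑)*S)*H = (-2 + S/27)*H = H*(-2 + S/27))
c(63, -64)/1914 = ((1/27)*(-64)*(-54 + 63))/1914 = ((1/27)*(-64)*9)*(1/1914) = -64/3*1/1914 = -32/2871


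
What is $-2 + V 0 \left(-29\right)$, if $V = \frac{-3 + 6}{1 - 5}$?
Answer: $-2$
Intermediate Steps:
$V = - \frac{3}{4}$ ($V = \frac{3}{-4} = 3 \left(- \frac{1}{4}\right) = - \frac{3}{4} \approx -0.75$)
$-2 + V 0 \left(-29\right) = -2 + \left(- \frac{3}{4}\right) 0 \left(-29\right) = -2 + 0 \left(-29\right) = -2 + 0 = -2$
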